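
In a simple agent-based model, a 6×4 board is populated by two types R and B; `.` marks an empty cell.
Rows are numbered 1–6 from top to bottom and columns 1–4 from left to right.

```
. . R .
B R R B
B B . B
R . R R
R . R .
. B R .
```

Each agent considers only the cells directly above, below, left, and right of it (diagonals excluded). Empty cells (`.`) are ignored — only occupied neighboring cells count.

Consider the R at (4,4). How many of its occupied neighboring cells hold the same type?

Occupied neighbors of (4,4): (3,4)=B, (4,3)=R.
Same type (R): 1 of 2.

1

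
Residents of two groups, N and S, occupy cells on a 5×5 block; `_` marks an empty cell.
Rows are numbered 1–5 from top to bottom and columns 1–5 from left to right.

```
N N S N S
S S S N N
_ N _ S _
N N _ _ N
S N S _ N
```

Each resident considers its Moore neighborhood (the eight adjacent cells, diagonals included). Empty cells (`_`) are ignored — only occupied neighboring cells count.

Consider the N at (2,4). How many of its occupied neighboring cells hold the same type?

2

Occupied neighbors of (2,4): (1,3)=S, (1,4)=N, (1,5)=S, (2,3)=S, (2,5)=N, (3,4)=S.
Same type (N): 2 of 6.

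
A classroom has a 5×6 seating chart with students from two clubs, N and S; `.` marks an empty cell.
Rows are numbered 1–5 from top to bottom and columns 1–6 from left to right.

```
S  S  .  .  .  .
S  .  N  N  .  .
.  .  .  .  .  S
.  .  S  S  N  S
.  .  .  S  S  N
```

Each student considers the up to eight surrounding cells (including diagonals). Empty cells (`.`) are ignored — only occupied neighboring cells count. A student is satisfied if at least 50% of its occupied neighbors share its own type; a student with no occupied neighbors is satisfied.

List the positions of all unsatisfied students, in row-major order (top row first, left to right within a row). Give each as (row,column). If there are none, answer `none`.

(1,1)S 2/2 ✓
(1,2)S 2/3 ✓
(2,1)S 2/2 ✓
(2,3)N 1/2 ✓
(2,4)N 1/1 ✓
(3,6)S 1/2 ✓
(4,3)S 2/2 ✓
(4,4)S 3/4 ✓
(4,5)N 1/6 ✗
(4,6)S 2/4 ✓
(5,4)S 3/4 ✓
(5,5)S 3/5 ✓
(5,6)N 1/3 ✗

(4,5), (5,6)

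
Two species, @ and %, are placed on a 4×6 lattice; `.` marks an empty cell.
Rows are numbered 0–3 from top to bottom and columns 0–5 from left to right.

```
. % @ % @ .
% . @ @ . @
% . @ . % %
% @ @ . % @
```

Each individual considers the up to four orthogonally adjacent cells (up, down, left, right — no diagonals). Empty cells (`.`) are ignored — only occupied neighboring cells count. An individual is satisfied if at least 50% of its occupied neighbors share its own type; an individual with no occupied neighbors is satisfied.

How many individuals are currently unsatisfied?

7

Row 0: (0,1)% 0/1 not · (0,2)@ 1/3 not · (0,3)% 0/3 not · (0,4)@ 0/1 not
Row 1: (1,0)% 1/1 satisfied · (1,2)@ 3/3 satisfied · (1,3)@ 1/2 satisfied · (1,5)@ 0/1 not
Row 2: (2,0)% 2/2 satisfied · (2,2)@ 2/2 satisfied · (2,4)% 2/2 satisfied · (2,5)% 1/3 not
Row 3: (3,0)% 1/2 satisfied · (3,1)@ 1/2 satisfied · (3,2)@ 2/2 satisfied · (3,4)% 1/2 satisfied · (3,5)@ 0/2 not
Unsatisfied: (0,1), (0,2), (0,3), (0,4), (1,5), (2,5), (3,5) — 7 in total.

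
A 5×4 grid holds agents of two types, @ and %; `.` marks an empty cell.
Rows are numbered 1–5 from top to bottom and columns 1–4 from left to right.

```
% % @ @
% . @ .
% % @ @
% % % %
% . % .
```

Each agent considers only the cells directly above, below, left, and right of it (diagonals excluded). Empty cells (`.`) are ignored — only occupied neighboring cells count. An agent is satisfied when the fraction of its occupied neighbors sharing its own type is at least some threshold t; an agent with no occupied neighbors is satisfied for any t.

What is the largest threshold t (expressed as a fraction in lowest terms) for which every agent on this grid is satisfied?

1/2

(1,1)% 2/2
(1,2)% 1/2
(1,3)@ 2/3
(1,4)@ 1/1
(2,1)% 2/2
(2,3)@ 2/2
(3,1)% 3/3
(3,2)% 2/3
(3,3)@ 2/4
(3,4)@ 1/2
(4,1)% 3/3
(4,2)% 3/3
(4,3)% 3/4
(4,4)% 1/2
(5,1)% 1/1
(5,3)% 1/1
The smallest same-type fraction is 1/2 at (1,2), which reduces to 1/2. Any threshold above that leaves this agent unsatisfied.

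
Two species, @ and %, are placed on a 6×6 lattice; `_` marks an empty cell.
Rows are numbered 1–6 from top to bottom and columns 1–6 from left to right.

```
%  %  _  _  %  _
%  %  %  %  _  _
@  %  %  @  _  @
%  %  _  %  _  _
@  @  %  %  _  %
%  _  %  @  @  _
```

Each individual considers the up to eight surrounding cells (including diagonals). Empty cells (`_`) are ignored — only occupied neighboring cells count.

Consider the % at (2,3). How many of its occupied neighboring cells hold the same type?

5

Occupied neighbors of (2,3): (1,2)=%, (2,2)=%, (2,4)=%, (3,2)=%, (3,3)=%, (3,4)=@.
Same type (%): 5 of 6.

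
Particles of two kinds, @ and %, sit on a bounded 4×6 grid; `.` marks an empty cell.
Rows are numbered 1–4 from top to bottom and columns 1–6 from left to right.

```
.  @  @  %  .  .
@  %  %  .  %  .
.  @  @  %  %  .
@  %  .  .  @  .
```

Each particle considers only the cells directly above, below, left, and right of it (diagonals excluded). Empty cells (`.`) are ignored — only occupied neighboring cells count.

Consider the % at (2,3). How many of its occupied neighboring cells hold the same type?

1

Occupied neighbors of (2,3): (1,3)=@, (3,3)=@, (2,2)=%.
Same type (%): 1 of 3.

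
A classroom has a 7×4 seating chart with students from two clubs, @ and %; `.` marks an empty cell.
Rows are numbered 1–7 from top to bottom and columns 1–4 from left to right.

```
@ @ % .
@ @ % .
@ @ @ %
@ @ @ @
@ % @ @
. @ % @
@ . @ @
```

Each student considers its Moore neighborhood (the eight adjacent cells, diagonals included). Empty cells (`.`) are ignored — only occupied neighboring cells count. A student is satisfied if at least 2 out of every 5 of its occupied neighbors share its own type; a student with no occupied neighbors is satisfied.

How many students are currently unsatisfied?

5

(1,1)@ 3/3 ✓
(1,2)@ 3/5 ✓
(1,3)% 1/3 ✗
(2,1)@ 5/5 ✓
(2,2)@ 6/8 ✓
(2,3)% 2/6 ✗
(3,1)@ 5/5 ✓
(3,2)@ 7/8 ✓
(3,3)@ 5/7 ✓
(3,4)% 1/4 ✗
(4,1)@ 4/5 ✓
(4,2)@ 7/8 ✓
(4,3)@ 6/8 ✓
(4,4)@ 4/5 ✓
(5,1)@ 3/4 ✓
(5,2)% 1/7 ✗
(5,3)@ 6/8 ✓
(5,4)@ 4/5 ✓
(6,2)@ 4/6 ✓
(6,3)% 1/7 ✗
(6,4)@ 4/5 ✓
(7,1)@ 1/1 ✓
(7,3)@ 3/4 ✓
(7,4)@ 2/3 ✓
Unsatisfied: (1,3), (2,3), (3,4), (5,2), (6,3) — 5 in total.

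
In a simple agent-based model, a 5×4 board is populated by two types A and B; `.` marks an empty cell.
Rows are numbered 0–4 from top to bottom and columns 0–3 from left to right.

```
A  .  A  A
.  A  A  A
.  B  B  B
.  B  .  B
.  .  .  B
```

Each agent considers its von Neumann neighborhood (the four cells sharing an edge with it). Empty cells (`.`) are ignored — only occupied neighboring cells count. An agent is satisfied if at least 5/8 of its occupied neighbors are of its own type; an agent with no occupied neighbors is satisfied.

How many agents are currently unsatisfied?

1

(0,0)A 0/0 ✓
(0,2)A 2/2 ✓
(0,3)A 2/2 ✓
(1,1)A 1/2 ✗
(1,2)A 3/4 ✓
(1,3)A 2/3 ✓
(2,1)B 2/3 ✓
(2,2)B 2/3 ✓
(2,3)B 2/3 ✓
(3,1)B 1/1 ✓
(3,3)B 2/2 ✓
(4,3)B 1/1 ✓
Unsatisfied: (1,1) — 1 in total.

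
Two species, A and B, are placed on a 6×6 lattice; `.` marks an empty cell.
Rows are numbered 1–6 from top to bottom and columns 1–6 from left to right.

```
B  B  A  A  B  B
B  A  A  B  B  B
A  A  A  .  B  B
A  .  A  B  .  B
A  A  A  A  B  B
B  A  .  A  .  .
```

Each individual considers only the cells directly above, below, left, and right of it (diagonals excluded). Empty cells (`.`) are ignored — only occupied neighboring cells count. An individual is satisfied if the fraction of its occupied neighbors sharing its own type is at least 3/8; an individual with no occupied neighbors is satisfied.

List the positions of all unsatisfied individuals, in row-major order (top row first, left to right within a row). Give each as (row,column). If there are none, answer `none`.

(1,2), (1,4), (2,1), (2,4), (4,4), (6,1)

Row 1: (1,1)B 2/2 satisfied · (1,2)B 1/3 not · (1,3)A 2/3 satisfied · (1,4)A 1/3 not · (1,5)B 2/3 satisfied · (1,6)B 2/2 satisfied
Row 2: (2,1)B 1/3 not · (2,2)A 2/4 satisfied · (2,3)A 3/4 satisfied · (2,4)B 1/3 not · (2,5)B 4/4 satisfied · (2,6)B 3/3 satisfied
Row 3: (3,1)A 2/3 satisfied · (3,2)A 3/3 satisfied · (3,3)A 3/3 satisfied · (3,5)B 2/2 satisfied · (3,6)B 3/3 satisfied
Row 4: (4,1)A 2/2 satisfied · (4,3)A 2/3 satisfied · (4,4)B 0/2 not · (4,6)B 2/2 satisfied
Row 5: (5,1)A 2/3 satisfied · (5,2)A 3/3 satisfied · (5,3)A 3/3 satisfied · (5,4)A 2/4 satisfied · (5,5)B 1/2 satisfied · (5,6)B 2/2 satisfied
Row 6: (6,1)B 0/2 not · (6,2)A 1/2 satisfied · (6,4)A 1/1 satisfied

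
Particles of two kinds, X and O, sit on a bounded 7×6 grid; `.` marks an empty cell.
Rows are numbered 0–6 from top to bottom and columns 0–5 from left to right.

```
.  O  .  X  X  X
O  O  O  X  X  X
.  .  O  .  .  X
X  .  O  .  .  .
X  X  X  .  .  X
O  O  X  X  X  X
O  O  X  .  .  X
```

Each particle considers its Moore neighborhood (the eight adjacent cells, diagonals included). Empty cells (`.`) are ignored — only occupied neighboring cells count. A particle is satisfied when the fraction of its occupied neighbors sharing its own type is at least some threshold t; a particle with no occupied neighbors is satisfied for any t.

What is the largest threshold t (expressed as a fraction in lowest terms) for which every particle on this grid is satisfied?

1/3

Row 0: (0,1)O 3/3 · (0,3)X 3/4 · (0,4)X 5/5 · (0,5)X 3/3
Row 1: (1,0)O 2/2 · (1,1)O 4/4 · (1,2)O 3/5 · (1,3)X 3/5 · (1,4)X 6/6 · (1,5)X 4/4
Row 2: (2,2)O 3/4 · (2,5)X 2/2
Row 3: (3,0)X 2/2 · (3,2)O 1/3
Row 4: (4,0)X 2/4 · (4,1)X 4/7 · (4,2)X 3/5 · (4,5)X 2/2
Row 5: (5,0)O 3/5 · (5,1)O 3/8 · (5,2)X 4/6 · (5,3)X 4/4 · (5,4)X 4/4 · (5,5)X 3/3
Row 6: (6,0)O 3/3 · (6,1)O 3/5 · (6,2)X 2/4 · (6,5)X 2/2
The smallest same-type fraction is 1/3 at (3,2), which reduces to 1/3. Any threshold above that leaves this particle unsatisfied.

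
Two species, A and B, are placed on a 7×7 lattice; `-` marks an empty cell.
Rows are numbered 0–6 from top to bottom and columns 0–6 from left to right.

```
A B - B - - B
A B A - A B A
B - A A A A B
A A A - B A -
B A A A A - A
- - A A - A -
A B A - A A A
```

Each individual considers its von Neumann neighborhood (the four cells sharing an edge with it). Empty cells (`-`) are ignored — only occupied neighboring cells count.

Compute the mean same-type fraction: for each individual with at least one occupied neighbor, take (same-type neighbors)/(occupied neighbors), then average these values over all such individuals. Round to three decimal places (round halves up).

0.542

Row 0: (0,0)A 1/2 · (0,1)B 1/2 · (0,3)B — no occupied neighbors · (0,6)B 0/1
Row 1: (1,0)A 1/3 · (1,1)B 1/3 · (1,2)A 1/2 · (1,4)A 1/2 · (1,5)B 0/3 · (1,6)A 0/3
Row 2: (2,0)B 0/2 · (2,2)A 3/3 · (2,3)A 2/2 · (2,4)A 3/4 · (2,5)A 2/4 · (2,6)B 0/2
Row 3: (3,0)A 1/3 · (3,1)A 3/3 · (3,2)A 3/3 · (3,4)B 0/3 · (3,5)A 1/2
Row 4: (4,0)B 0/2 · (4,1)A 2/3 · (4,2)A 4/4 · (4,3)A 3/3 · (4,4)A 1/2 · (4,6)A — no occupied neighbors
Row 5: (5,2)A 3/3 · (5,3)A 2/2 · (5,5)A 1/1
Row 6: (6,0)A 0/1 · (6,1)B 0/2 · (6,2)A 1/2 · (6,4)A 1/1 · (6,5)A 3/3 · (6,6)A 1/1
Sum over 34 individuals: 1/2 + 1/2 + 0/1 + 1/3 + 1/3 + 1/2 + 1/2 + 0/3 + 0/3 + 0/2 + 3/3 + 2/2 + 3/4 + 2/4 + 0/2 + 1/3 + 3/3 + 3/3 + 0/3 + 1/2 + 0/2 + 2/3 + 4/4 + 3/3 + 1/2 + 3/3 + 2/2 + 1/1 + 0/1 + 0/2 + 1/2 + 1/1 + 3/3 + 1/1 = 221/12; mean = 221/12 ÷ 34 = 13/24 = 0.541666… → 0.542.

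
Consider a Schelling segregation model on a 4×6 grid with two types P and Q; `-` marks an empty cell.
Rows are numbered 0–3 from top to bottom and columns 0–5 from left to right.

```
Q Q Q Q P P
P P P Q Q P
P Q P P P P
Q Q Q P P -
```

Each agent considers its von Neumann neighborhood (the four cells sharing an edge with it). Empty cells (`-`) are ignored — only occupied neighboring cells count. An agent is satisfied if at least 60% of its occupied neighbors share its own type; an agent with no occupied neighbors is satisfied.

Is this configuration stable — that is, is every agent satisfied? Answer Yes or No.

Row 0: (0,0)Q 1/2 unhappy · (0,1)Q 2/3 ok · (0,2)Q 2/3 ok · (0,3)Q 2/3 ok · (0,4)P 1/3 unhappy · (0,5)P 2/2 ok
Row 1: (1,0)P 2/3 ok · (1,1)P 2/4 unhappy · (1,2)P 2/4 unhappy · (1,3)Q 2/4 unhappy · (1,4)Q 1/4 unhappy · (1,5)P 2/3 ok
Row 2: (2,0)P 1/3 unhappy · (2,1)Q 1/4 unhappy · (2,2)P 2/4 unhappy · (2,3)P 3/4 ok · (2,4)P 3/4 ok · (2,5)P 2/2 ok
Row 3: (3,0)Q 1/2 unhappy · (3,1)Q 3/3 ok · (3,2)Q 1/3 unhappy · (3,3)P 2/3 ok · (3,4)P 2/2 ok
For instance (0,0) has only 1/2 same-type neighbors, below 3/5.

No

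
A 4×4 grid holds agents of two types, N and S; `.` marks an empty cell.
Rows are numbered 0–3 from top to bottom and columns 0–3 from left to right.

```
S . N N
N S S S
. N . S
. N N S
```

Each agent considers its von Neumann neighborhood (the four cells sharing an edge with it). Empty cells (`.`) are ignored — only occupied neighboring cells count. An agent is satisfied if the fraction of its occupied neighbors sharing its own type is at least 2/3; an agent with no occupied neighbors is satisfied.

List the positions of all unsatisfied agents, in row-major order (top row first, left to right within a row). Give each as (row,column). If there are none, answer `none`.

(0,0), (0,2), (0,3), (1,0), (1,1), (2,1), (3,2), (3,3)

(0,0)S 0/1 ✗
(0,2)N 1/2 ✗
(0,3)N 1/2 ✗
(1,0)N 0/2 ✗
(1,1)S 1/3 ✗
(1,2)S 2/3 ✓
(1,3)S 2/3 ✓
(2,1)N 1/2 ✗
(2,3)S 2/2 ✓
(3,1)N 2/2 ✓
(3,2)N 1/2 ✗
(3,3)S 1/2 ✗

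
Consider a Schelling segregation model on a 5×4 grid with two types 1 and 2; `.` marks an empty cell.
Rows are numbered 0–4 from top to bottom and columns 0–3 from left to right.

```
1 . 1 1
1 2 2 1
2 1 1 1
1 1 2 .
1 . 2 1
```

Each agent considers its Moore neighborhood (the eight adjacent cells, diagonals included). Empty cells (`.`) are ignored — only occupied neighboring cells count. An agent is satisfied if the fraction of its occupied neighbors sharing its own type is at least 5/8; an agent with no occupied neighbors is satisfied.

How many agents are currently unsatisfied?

13

Row 0: (0,0)1 1/2 not · (0,2)1 2/4 not · (0,3)1 2/3 satisfied
Row 1: (1,0)1 2/4 not · (1,1)2 2/7 not · (1,2)2 1/7 not · (1,3)1 4/5 satisfied
Row 2: (2,0)2 1/5 not · (2,1)1 4/8 not · (2,2)1 4/7 not · (2,3)1 2/4 not
Row 3: (3,0)1 3/4 satisfied · (3,1)1 4/7 not · (3,2)2 1/6 not
Row 4: (4,0)1 2/2 satisfied · (4,2)2 1/3 not · (4,3)1 0/2 not
Unsatisfied: (0,0), (0,2), (1,0), (1,1), (1,2), (2,0), (2,1), (2,2), (2,3), (3,1), (3,2), (4,2), (4,3) — 13 in total.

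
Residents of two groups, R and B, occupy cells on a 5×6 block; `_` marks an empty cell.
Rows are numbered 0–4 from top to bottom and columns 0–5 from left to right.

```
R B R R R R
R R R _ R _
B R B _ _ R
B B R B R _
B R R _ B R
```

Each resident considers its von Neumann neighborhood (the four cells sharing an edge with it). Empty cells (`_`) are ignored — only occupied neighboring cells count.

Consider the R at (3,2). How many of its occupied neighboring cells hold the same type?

Occupied neighbors of (3,2): (2,2)=B, (4,2)=R, (3,1)=B, (3,3)=B.
Same type (R): 1 of 4.

1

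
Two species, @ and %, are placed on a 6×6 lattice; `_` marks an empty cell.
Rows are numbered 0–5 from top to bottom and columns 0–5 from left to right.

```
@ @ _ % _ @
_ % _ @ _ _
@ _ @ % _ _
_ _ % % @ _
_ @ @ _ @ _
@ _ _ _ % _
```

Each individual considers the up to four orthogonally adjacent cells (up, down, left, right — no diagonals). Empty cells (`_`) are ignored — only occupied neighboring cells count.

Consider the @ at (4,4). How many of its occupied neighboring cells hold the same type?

Occupied neighbors of (4,4): (3,4)=@, (5,4)=%.
Same type (@): 1 of 2.

1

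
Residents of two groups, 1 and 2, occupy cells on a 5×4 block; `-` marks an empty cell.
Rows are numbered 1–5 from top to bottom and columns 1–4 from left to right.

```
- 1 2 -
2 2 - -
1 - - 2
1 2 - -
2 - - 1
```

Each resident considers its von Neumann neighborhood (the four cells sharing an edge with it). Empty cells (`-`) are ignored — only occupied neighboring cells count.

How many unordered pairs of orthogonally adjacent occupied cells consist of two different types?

Scan each occupied cell's neighbors to the right and below so each pair is counted once.
From row 1: 2 unlike of 2 pairs (running 2/2).
From row 2: 1 unlike of 2 pairs (running 3/4).
From row 3: 0 unlike of 1 pairs (running 3/5).
From row 4: 2 unlike of 2 pairs (running 5/7).
Total adjacent occupied pairs: 7; unlike-type pairs: 5.

5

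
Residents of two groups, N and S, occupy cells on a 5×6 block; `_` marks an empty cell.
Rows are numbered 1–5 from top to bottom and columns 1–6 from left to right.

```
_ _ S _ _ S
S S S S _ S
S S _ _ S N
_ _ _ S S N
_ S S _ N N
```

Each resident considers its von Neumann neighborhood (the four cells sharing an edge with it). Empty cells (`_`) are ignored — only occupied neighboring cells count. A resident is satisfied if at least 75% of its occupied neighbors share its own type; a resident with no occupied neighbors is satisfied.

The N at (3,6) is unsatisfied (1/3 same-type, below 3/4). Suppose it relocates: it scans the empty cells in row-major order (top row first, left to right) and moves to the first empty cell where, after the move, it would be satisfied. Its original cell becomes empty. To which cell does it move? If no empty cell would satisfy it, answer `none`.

Vacating (3,6). Empty cells in order:
  (1,1): 0/1 same-type → still unsatisfied.
  (1,2): 0/2 same-type → still unsatisfied.
  (1,4): 0/2 same-type → still unsatisfied.
  (1,5): 0/1 same-type → still unsatisfied.
  (2,5): 0/3 same-type → still unsatisfied.
  (3,3): 0/2 same-type → still unsatisfied.
  (3,4): 0/3 same-type → still unsatisfied.
  (4,1): 0/1 same-type → still unsatisfied.
  (4,2): 0/2 same-type → still unsatisfied.
  (4,3): 0/2 same-type → still unsatisfied.
  (5,1): 0/1 same-type → still unsatisfied.
  (5,4): 1/3 same-type → still unsatisfied.

none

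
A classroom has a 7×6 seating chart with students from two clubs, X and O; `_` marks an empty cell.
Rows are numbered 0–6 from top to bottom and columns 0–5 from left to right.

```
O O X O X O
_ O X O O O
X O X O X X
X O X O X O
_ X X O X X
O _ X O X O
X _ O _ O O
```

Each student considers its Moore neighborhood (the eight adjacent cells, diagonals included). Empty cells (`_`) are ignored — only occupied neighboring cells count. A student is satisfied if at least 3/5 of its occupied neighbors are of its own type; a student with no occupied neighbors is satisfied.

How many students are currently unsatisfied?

30

Row 0: (0,0)O 2/2 satisfied · (0,1)O 2/4 not · (0,2)X 1/5 not · (0,3)O 2/5 not · (0,4)X 0/5 not · (0,5)O 2/3 satisfied
Row 1: (1,1)O 3/7 not · (1,2)X 2/8 not · (1,3)O 3/8 not · (1,4)O 5/8 satisfied · (1,5)O 2/5 not
Row 2: (2,0)X 1/4 not · (2,1)O 2/7 not · (2,2)X 2/8 not · (2,3)O 3/8 not · (2,4)X 2/8 not · (2,5)X 2/5 not
Row 3: (3,0)X 2/4 not · (3,1)O 1/7 not · (3,2)X 3/8 not · (3,3)O 2/8 not · (3,4)X 4/8 not · (3,5)O 0/5 not
Row 4: (4,1)X 4/6 satisfied · (4,2)X 3/7 not · (4,3)O 2/8 not · (4,4)X 3/8 not · (4,5)X 3/5 satisfied
Row 5: (5,0)O 0/2 not · (5,2)X 2/5 not · (5,3)O 3/7 not · (5,4)X 2/7 not · (5,5)O 2/5 not
Row 6: (6,0)X 0/1 not · (6,2)O 1/2 not · (6,4)O 3/4 satisfied · (6,5)O 2/3 satisfied
Unsatisfied: (0,1), (0,2), (0,3), (0,4), (1,1), (1,2), (1,3), (1,5), (2,0), (2,1), (2,2), (2,3), (2,4), (2,5), (3,0), (3,1), (3,2), (3,3), (3,4), (3,5), (4,2), (4,3), (4,4), (5,0), (5,2), (5,3), (5,4), (5,5), (6,0), (6,2) — 30 in total.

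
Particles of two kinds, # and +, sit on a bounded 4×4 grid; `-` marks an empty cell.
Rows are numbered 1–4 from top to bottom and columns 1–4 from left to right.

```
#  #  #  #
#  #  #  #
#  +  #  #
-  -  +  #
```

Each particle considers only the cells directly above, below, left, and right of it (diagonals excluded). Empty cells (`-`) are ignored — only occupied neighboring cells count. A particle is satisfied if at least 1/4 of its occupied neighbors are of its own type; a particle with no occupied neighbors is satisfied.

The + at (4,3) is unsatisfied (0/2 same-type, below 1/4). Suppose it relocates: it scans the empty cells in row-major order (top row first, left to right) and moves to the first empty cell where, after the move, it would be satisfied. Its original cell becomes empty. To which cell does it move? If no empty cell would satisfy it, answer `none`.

(4,2)

Vacating (4,3). Empty cells in order:
  (4,1): 0/1 same-type → still unsatisfied.
  (4,2): 1/1 same-type → satisfied — stop here.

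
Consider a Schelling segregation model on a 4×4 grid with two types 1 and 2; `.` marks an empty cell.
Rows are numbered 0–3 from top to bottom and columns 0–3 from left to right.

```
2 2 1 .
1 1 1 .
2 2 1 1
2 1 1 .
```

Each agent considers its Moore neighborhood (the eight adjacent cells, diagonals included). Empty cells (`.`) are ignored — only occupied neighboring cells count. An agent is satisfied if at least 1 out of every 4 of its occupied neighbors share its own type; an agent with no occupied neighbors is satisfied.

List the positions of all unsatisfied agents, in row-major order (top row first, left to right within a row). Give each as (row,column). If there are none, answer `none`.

Row 0: (0,0)2 1/3 ✓ · (0,1)2 1/5 ✗ · (0,2)1 2/3 ✓
Row 1: (1,0)1 1/5 ✗ · (1,1)1 4/8 ✓ · (1,2)1 4/6 ✓
Row 2: (2,0)2 2/5 ✓ · (2,1)2 2/8 ✓ · (2,2)1 5/6 ✓ · (2,3)1 3/3 ✓
Row 3: (3,0)2 2/3 ✓ · (3,1)1 2/5 ✓ · (3,2)1 3/4 ✓

(0,1), (1,0)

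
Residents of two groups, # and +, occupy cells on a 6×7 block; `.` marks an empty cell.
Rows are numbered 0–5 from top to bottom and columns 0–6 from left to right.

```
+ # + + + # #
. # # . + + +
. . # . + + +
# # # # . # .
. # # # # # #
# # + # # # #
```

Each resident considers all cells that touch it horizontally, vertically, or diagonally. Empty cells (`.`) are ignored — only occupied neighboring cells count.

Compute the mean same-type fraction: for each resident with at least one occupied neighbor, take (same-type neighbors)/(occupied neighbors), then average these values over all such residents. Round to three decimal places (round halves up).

0.730

Row 0: (0,0)+ 0/2 · (0,1)# 2/4 · (0,2)+ 1/4 · (0,3)+ 3/4 · (0,4)+ 3/4 · (0,5)# 1/5 · (0,6)# 1/3
Row 1: (1,1)# 3/5 · (1,2)# 3/5 · (1,4)+ 5/6 · (1,5)+ 6/8 · (1,6)+ 3/5
Row 2: (2,2)# 5/5 · (2,4)+ 3/5 · (2,5)+ 5/6 · (2,6)+ 3/4
Row 3: (3,0)# 2/2 · (3,1)# 5/5 · (3,2)# 6/6 · (3,3)# 5/6 · (3,5)# 3/6
Row 4: (4,1)# 6/7 · (4,2)# 7/8 · (4,3)# 6/7 · (4,4)# 7/7 · (4,5)# 6/6 · (4,6)# 4/4
Row 5: (5,0)# 2/2 · (5,1)# 3/4 · (5,2)+ 0/5 · (5,3)# 4/5 · (5,4)# 5/5 · (5,5)# 5/5 · (5,6)# 3/3
Sum over 34 residents: 0/2 + 2/4 + 1/4 + 3/4 + 3/4 + 1/5 + 1/3 + 3/5 + 3/5 + 5/6 + 6/8 + 3/5 + 5/5 + 3/5 + 5/6 + 3/4 + 2/2 + 5/5 + 6/6 + 5/6 + 3/6 + 6/7 + 7/8 + 6/7 + 7/7 + 6/6 + 4/4 + 2/2 + 3/4 + 0/5 + 4/5 + 5/5 + 5/5 + 3/3 = 20851/840; mean = 20851/840 ÷ 34 = 20851/28560 = 0.730077… → 0.730.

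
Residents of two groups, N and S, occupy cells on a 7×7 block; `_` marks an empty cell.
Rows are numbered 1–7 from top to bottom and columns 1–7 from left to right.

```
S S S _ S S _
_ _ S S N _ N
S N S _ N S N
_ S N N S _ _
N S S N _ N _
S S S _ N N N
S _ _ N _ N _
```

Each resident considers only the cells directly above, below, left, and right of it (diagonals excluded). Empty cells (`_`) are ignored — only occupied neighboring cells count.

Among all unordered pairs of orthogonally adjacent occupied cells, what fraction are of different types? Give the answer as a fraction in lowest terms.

5/12

Scan each occupied cell's neighbors to the right and below so each pair is counted once.
Row 1: S(1,1)–S(1,2)= S(1,2)–S(1,3)= S(1,3)–S(2,3)= S(1,5)–S(1,6)= S(1,5)–N(2,5)≠  → 1/5 unlike.
Row 2: S(2,3)–S(2,4)= S(2,3)–S(3,3)= S(2,4)–N(2,5)≠ N(2,5)–N(3,5)= N(2,7)–N(3,7)=  → 1/5 unlike.
Row 3: S(3,1)–N(3,2)≠ N(3,2)–S(3,3)≠ N(3,2)–S(4,2)≠ S(3,3)–N(4,3)≠ N(3,5)–S(3,6)≠ N(3,5)–S(4,5)≠ S(3,6)–N(3,7)≠  → 7/7 unlike.
Row 4: S(4,2)–N(4,3)≠ S(4,2)–S(5,2)= N(4,3)–N(4,4)= N(4,3)–S(5,3)≠ N(4,4)–S(4,5)≠ N(4,4)–N(5,4)=  → 3/6 unlike.
Row 5: N(5,1)–S(5,2)≠ N(5,1)–S(6,1)≠ S(5,2)–S(5,3)= S(5,2)–S(6,2)= S(5,3)–N(5,4)≠ S(5,3)–S(6,3)= N(5,6)–N(6,6)=  → 3/7 unlike.
Row 6: S(6,1)–S(6,2)= S(6,1)–S(7,1)= S(6,2)–S(6,3)= N(6,5)–N(6,6)= N(6,6)–N(6,7)= N(6,6)–N(7,6)=  → 0/6 unlike.
Total adjacent occupied pairs: 36; unlike-type pairs: 15.
15/36 reduces to 5/12.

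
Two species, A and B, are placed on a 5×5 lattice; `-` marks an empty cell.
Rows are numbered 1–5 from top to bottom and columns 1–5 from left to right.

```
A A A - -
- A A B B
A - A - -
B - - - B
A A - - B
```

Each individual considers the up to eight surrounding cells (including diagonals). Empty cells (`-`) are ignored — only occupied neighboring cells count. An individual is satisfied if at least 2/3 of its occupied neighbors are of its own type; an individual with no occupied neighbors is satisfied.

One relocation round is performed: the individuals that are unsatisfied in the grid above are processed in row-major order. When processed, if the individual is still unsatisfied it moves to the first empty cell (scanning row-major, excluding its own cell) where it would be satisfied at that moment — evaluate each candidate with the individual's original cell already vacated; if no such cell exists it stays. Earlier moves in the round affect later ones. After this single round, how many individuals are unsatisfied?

0

Initially unsatisfied (in order): (2,4), (3,1), (4,1), (5,1), (5,2).
  (2,4) → (1,5).
  (3,1) → (2,1).
  (4,1) → (3,5).
  (5,1): now satisfied by earlier moves; stays.
  (5,2): now satisfied by earlier moves; stays.
Resulting grid:
A A A - B
A A A - B
- - A - B
- - - - B
A A - - B
All satisfied now.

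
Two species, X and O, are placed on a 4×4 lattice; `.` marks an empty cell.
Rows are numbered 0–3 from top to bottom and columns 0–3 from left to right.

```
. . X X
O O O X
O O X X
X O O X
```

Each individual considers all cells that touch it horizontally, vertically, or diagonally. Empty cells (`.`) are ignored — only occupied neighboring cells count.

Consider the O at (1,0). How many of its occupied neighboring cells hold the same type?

3

Occupied neighbors of (1,0): (1,1)=O, (2,0)=O, (2,1)=O.
Same type (O): 3 of 3.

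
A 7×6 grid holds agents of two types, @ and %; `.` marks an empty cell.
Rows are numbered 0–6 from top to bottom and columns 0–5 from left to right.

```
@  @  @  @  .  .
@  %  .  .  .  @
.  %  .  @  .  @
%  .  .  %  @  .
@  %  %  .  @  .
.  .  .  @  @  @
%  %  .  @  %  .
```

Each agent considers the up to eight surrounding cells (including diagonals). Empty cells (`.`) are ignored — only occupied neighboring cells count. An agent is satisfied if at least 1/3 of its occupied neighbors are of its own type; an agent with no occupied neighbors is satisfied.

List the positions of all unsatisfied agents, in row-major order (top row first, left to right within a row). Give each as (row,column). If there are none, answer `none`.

(1,1), (3,3), (4,0), (6,4)

Row 0: (0,0)@ 2/3 ok · (0,1)@ 3/4 ok · (0,2)@ 2/3 ok · (0,3)@ 1/1 ok
Row 1: (1,0)@ 2/4 ok · (1,1)% 1/5 unhappy · (1,5)@ 1/1 ok
Row 2: (2,1)% 2/3 ok · (2,3)@ 1/2 ok · (2,5)@ 2/2 ok
Row 3: (3,0)% 2/3 ok · (3,3)% 1/4 unhappy · (3,4)@ 3/4 ok
Row 4: (4,0)@ 0/2 unhappy · (4,1)% 2/3 ok · (4,2)% 2/3 ok · (4,4)@ 4/5 ok
Row 5: (5,3)@ 3/5 ok · (5,4)@ 4/5 ok · (5,5)@ 2/3 ok
Row 6: (6,0)% 1/1 ok · (6,1)% 1/1 ok · (6,3)@ 2/3 ok · (6,4)% 0/4 unhappy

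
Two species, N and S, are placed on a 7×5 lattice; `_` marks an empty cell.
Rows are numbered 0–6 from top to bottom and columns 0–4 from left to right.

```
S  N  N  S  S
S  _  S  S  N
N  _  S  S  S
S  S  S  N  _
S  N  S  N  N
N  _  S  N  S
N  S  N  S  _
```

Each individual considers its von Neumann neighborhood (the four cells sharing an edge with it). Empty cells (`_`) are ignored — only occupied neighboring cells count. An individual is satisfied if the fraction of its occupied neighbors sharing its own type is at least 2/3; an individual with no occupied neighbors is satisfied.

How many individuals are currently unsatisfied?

21

(0,0)S 1/2 unhappy
(0,1)N 1/2 unhappy
(0,2)N 1/3 unhappy
(0,3)S 2/3 ok
(0,4)S 1/2 unhappy
(1,0)S 1/2 unhappy
(1,2)S 2/3 ok
(1,3)S 3/4 ok
(1,4)N 0/3 unhappy
(2,0)N 0/2 unhappy
(2,2)S 3/3 ok
(2,3)S 3/4 ok
(2,4)S 1/2 unhappy
(3,0)S 2/3 ok
(3,1)S 2/3 ok
(3,2)S 3/4 ok
(3,3)N 1/3 unhappy
(4,0)S 1/3 unhappy
(4,1)N 0/3 unhappy
(4,2)S 2/4 unhappy
(4,3)N 3/4 ok
(4,4)N 1/2 unhappy
(5,0)N 1/2 unhappy
(5,2)S 1/3 unhappy
(5,3)N 1/4 unhappy
(5,4)S 0/2 unhappy
(6,0)N 1/2 unhappy
(6,1)S 0/2 unhappy
(6,2)N 0/3 unhappy
(6,3)S 0/2 unhappy
Unsatisfied: (0,0), (0,1), (0,2), (0,4), (1,0), (1,4), (2,0), (2,4), (3,3), (4,0), (4,1), (4,2), (4,4), (5,0), (5,2), (5,3), (5,4), (6,0), (6,1), (6,2), (6,3) — 21 in total.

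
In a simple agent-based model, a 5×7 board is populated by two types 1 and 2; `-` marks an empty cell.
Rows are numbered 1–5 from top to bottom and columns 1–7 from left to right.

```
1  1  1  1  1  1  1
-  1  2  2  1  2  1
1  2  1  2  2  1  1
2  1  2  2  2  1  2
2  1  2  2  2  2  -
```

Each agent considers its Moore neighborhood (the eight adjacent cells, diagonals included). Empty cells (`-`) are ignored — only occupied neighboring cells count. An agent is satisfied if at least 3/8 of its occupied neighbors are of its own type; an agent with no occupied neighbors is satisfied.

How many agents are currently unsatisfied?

Row 1: (1,1)1 2/2 ok · (1,2)1 3/4 ok · (1,3)1 3/5 ok · (1,4)1 3/5 ok · (1,5)1 3/5 ok · (1,6)1 4/5 ok · (1,7)1 2/3 ok
Row 2: (2,2)1 5/7 ok · (2,3)2 3/8 ok · (2,4)2 3/8 ok · (2,5)1 4/8 ok · (2,6)2 1/8 unhappy · (2,7)1 4/5 ok
Row 3: (3,1)1 2/4 ok · (3,2)2 3/7 ok · (3,3)1 2/8 unhappy · (3,4)2 6/8 ok · (3,5)2 5/8 ok · (3,6)1 4/8 ok · (3,7)1 3/5 ok
Row 4: (4,1)2 2/5 ok · (4,2)1 3/8 ok · (4,3)2 5/8 ok · (4,4)2 7/8 ok · (4,5)2 6/8 ok · (4,6)1 2/7 unhappy · (4,7)2 1/4 unhappy
Row 5: (5,1)2 1/3 unhappy · (5,2)1 1/5 unhappy · (5,3)2 3/5 ok · (5,4)2 5/5 ok · (5,5)2 4/5 ok · (5,6)2 3/4 ok
Unsatisfied: (2,6), (3,3), (4,6), (4,7), (5,1), (5,2) — 6 in total.

6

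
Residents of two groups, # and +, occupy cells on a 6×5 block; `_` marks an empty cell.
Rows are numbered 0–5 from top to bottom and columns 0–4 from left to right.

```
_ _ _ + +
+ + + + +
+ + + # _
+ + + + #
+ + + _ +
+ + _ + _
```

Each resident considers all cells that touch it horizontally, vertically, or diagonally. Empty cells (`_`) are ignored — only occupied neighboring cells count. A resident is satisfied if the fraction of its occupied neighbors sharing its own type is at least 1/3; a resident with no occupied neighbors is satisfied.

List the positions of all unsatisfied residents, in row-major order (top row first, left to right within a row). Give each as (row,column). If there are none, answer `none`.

(0,3)+ 4/4 satisfied
(0,4)+ 3/3 satisfied
(1,0)+ 3/3 satisfied
(1,1)+ 5/5 satisfied
(1,2)+ 5/6 satisfied
(1,3)+ 5/6 satisfied
(1,4)+ 3/4 satisfied
(2,0)+ 5/5 satisfied
(2,1)+ 8/8 satisfied
(2,2)+ 7/8 satisfied
(2,3)# 1/7 not
(3,0)+ 5/5 satisfied
(3,1)+ 8/8 satisfied
(3,2)+ 6/7 satisfied
(3,3)+ 4/6 satisfied
(3,4)# 1/3 satisfied
(4,0)+ 5/5 satisfied
(4,1)+ 7/7 satisfied
(4,2)+ 6/6 satisfied
(4,4)+ 2/3 satisfied
(5,0)+ 3/3 satisfied
(5,1)+ 4/4 satisfied
(5,3)+ 2/2 satisfied

(2,3)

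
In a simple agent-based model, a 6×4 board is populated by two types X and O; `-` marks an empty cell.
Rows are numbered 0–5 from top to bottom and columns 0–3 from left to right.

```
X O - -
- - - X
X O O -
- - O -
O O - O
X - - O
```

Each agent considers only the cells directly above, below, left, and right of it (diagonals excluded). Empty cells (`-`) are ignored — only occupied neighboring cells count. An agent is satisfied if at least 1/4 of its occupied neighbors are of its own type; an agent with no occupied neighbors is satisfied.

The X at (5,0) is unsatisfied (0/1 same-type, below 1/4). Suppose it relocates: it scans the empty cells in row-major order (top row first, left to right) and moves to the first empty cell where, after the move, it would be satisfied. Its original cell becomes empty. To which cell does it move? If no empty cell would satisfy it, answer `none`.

(0,3)

Vacating (5,0). Empty cells in order:
  (0,2): 0/1 same-type → still unsatisfied.
  (0,3): 1/1 same-type → satisfied — stop here.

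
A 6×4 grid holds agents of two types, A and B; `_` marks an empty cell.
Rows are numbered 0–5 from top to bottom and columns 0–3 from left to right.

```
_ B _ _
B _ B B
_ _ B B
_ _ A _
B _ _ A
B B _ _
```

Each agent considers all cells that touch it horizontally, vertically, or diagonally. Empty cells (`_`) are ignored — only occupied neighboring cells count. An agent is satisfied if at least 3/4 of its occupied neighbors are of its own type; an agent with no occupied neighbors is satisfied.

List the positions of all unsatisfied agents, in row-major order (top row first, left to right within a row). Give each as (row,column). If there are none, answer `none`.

Row 0: (0,1)B 2/2 ok
Row 1: (1,0)B 1/1 ok · (1,2)B 4/4 ok · (1,3)B 3/3 ok
Row 2: (2,2)B 3/4 ok · (2,3)B 3/4 ok
Row 3: (3,2)A 1/3 unhappy
Row 4: (4,0)B 2/2 ok · (4,3)A 1/1 ok
Row 5: (5,0)B 2/2 ok · (5,1)B 2/2 ok

(3,2)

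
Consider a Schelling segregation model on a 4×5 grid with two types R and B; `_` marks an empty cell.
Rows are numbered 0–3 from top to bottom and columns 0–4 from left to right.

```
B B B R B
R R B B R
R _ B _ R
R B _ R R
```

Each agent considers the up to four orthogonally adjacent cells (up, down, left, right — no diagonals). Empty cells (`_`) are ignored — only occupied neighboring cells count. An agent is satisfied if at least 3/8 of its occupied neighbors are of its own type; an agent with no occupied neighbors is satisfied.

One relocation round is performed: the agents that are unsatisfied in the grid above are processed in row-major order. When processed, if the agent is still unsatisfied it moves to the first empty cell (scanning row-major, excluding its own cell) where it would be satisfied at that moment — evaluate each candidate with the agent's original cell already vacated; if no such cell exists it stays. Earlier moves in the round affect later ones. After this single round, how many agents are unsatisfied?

Initially unsatisfied (in order): (0,3), (0,4), (1,1), (1,3), (1,4), (3,1).
  (0,3) → (2,1).
  (0,4) → (0,3).
  (1,1): now satisfied by earlier moves; stays.
  (1,3): now satisfied by earlier moves; stays.
  (1,4): now satisfied by earlier moves; stays.
  (3,1) → (0,4).
Resulting grid:
B B B B B
R R B B R
R R B _ R
R _ _ R R
Unsatisfied now: (1,4).

1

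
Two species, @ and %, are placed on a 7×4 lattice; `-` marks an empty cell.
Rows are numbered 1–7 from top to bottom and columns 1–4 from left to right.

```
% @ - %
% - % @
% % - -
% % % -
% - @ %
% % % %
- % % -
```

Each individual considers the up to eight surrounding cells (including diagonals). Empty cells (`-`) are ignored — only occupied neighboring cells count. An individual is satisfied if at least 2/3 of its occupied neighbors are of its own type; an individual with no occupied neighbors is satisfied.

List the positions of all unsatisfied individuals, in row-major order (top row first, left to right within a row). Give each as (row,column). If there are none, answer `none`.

Row 1: (1,1)% 1/2 ✗ · (1,2)@ 0/3 ✗ · (1,4)% 1/2 ✗
Row 2: (2,1)% 3/4 ✓ · (2,3)% 2/4 ✗ · (2,4)@ 0/2 ✗
Row 3: (3,1)% 4/4 ✓ · (3,2)% 6/6 ✓
Row 4: (4,1)% 4/4 ✓ · (4,2)% 5/6 ✓ · (4,3)% 3/4 ✓
Row 5: (5,1)% 4/4 ✓ · (5,3)@ 0/6 ✗ · (5,4)% 3/4 ✓
Row 6: (6,1)% 3/3 ✓ · (6,2)% 5/6 ✓ · (6,3)% 5/6 ✓ · (6,4)% 3/4 ✓
Row 7: (7,2)% 4/4 ✓ · (7,3)% 4/4 ✓

(1,1), (1,2), (1,4), (2,3), (2,4), (5,3)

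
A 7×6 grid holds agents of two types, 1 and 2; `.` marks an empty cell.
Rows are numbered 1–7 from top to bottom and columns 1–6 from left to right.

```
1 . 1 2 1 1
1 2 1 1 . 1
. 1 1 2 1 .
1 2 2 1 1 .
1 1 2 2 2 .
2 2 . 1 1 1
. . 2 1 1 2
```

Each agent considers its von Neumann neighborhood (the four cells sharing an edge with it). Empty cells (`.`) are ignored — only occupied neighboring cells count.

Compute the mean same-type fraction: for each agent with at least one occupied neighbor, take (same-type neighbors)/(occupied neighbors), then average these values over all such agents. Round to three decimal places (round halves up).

0.477

Row 1: (1,1)1 1/1 · (1,3)1 1/2 · (1,4)2 0/3 · (1,5)1 1/2 · (1,6)1 2/2
Row 2: (2,1)1 1/2 · (2,2)2 0/3 · (2,3)1 3/4 · (2,4)1 1/3 · (2,6)1 1/1
Row 3: (3,2)1 1/3 · (3,3)1 2/4 · (3,4)2 0/4 · (3,5)1 1/2
Row 4: (4,1)1 1/2 · (4,2)2 1/4 · (4,3)2 2/4 · (4,4)1 1/4 · (4,5)1 2/3
Row 5: (5,1)1 2/3 · (5,2)1 1/4 · (5,3)2 2/3 · (5,4)2 2/4 · (5,5)2 1/3
Row 6: (6,1)2 1/2 · (6,2)2 1/2 · (6,4)1 2/3 · (6,5)1 3/4 · (6,6)1 1/2
Row 7: (7,3)2 0/1 · (7,4)1 2/3 · (7,5)1 2/3 · (7,6)2 0/2
Sum over 33 agents: 1/1 + 1/2 + 0/3 + 1/2 + 2/2 + 1/2 + 0/3 + 3/4 + 1/3 + 1/1 + 1/3 + 2/4 + 0/4 + 1/2 + 1/2 + 1/4 + 2/4 + 1/4 + 2/3 + 2/3 + 1/4 + 2/3 + 2/4 + 1/3 + 1/2 + 1/2 + 2/3 + 3/4 + 1/2 + 0/1 + 2/3 + 2/3 + 0/2 = 63/4; mean = 63/4 ÷ 33 = 21/44 = 0.477272… → 0.477.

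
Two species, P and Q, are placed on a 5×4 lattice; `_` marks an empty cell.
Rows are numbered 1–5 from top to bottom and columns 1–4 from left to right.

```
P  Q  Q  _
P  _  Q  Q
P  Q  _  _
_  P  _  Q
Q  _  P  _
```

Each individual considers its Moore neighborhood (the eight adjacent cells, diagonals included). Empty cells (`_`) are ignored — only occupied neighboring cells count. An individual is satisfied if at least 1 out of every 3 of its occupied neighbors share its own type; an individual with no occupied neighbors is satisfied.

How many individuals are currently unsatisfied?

3

(1,1)P 1/2 ok
(1,2)Q 2/4 ok
(1,3)Q 3/3 ok
(2,1)P 2/4 ok
(2,3)Q 4/4 ok
(2,4)Q 2/2 ok
(3,1)P 2/3 ok
(3,2)Q 1/4 unhappy
(4,2)P 2/4 ok
(4,4)Q 0/1 unhappy
(5,1)Q 0/1 unhappy
(5,3)P 1/2 ok
Unsatisfied: (3,2), (4,4), (5,1) — 3 in total.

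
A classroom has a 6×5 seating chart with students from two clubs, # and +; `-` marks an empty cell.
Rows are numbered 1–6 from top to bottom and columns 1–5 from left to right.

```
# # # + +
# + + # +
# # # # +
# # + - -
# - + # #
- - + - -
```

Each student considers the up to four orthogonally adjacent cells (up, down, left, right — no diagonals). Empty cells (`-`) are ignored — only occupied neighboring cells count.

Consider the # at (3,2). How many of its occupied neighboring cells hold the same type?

Occupied neighbors of (3,2): (2,2)=+, (4,2)=#, (3,1)=#, (3,3)=#.
Same type (#): 3 of 4.

3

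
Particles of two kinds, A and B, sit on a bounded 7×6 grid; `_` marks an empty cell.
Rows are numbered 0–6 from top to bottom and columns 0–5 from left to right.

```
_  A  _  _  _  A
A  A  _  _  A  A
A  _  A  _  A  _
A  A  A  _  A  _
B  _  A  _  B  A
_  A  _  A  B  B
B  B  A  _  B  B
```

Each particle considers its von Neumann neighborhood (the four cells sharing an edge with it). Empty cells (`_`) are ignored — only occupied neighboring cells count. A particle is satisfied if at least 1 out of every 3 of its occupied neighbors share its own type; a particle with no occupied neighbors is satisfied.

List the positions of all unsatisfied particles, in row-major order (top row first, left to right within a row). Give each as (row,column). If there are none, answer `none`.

(0,1)A 1/1 ✓
(0,5)A 1/1 ✓
(1,0)A 2/2 ✓
(1,1)A 2/2 ✓
(1,4)A 2/2 ✓
(1,5)A 2/2 ✓
(2,0)A 2/2 ✓
(2,2)A 1/1 ✓
(2,4)A 2/2 ✓
(3,0)A 2/3 ✓
(3,1)A 2/2 ✓
(3,2)A 3/3 ✓
(3,4)A 1/2 ✓
(4,0)B 0/1 ✗
(4,2)A 1/1 ✓
(4,4)B 1/3 ✓
(4,5)A 0/2 ✗
(5,1)A 0/1 ✗
(5,3)A 0/1 ✗
(5,4)B 3/4 ✓
(5,5)B 2/3 ✓
(6,0)B 1/1 ✓
(6,1)B 1/3 ✓
(6,2)A 0/1 ✗
(6,4)B 2/2 ✓
(6,5)B 2/2 ✓

(4,0), (4,5), (5,1), (5,3), (6,2)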